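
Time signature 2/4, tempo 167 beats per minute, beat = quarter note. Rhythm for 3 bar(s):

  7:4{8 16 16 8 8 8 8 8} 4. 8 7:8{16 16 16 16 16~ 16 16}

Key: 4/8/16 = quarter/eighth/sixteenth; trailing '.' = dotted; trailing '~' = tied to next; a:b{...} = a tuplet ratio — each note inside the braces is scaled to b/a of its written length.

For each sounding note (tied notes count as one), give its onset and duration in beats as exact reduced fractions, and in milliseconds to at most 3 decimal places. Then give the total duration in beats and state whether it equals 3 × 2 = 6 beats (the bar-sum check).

1) 0.0ms=0b +102.652ms=2/7b
2) 102.652ms=2/7b +51.326ms=1/7b
3) 153.978ms=3/7b +51.326ms=1/7b
4) 205.304ms=4/7b +102.652ms=2/7b
5) 307.956ms=6/7b +102.652ms=2/7b
6) 410.607ms=8/7b +102.652ms=2/7b
7) 513.259ms=10/7b +102.652ms=2/7b
8) 615.911ms=12/7b +102.652ms=2/7b
9) 718.563ms=2b +538.922ms=3/2b
10) 1257.485ms=7/2b +179.641ms=1/2b
11) 1437.126ms=4b +102.652ms=2/7b
12) 1539.778ms=30/7b +102.652ms=2/7b
13) 1642.429ms=32/7b +102.652ms=2/7b
14) 1745.081ms=34/7b +102.652ms=2/7b
15) 1847.733ms=36/7b +205.304ms=4/7b
16) 2053.037ms=40/7b +102.652ms=2/7b
Σ=6b of 6 (167bpm 2/4) — PASS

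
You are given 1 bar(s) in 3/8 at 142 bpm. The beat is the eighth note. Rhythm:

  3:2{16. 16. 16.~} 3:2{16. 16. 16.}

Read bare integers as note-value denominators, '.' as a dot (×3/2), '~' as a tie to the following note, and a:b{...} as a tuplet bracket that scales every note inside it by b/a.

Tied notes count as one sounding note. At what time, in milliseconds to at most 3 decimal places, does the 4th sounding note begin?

note 4 onset = 2b = 845.07ms

1. 0.0ms @ 0 + 211.268ms (1/2)
2. 211.268ms @ 1/2 + 211.268ms (1/2)
3. 422.535ms @ 1 + 422.535ms (1)
4. 845.07ms @ 2 + 211.268ms (1/2)
5. 1056.338ms @ 5/2 + 211.268ms (1/2)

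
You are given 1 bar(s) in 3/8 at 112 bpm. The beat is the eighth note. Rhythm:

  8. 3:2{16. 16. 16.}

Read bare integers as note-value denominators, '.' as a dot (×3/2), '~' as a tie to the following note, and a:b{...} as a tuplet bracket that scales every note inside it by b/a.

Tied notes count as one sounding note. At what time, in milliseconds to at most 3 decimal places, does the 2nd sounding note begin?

1. 0.0ms @ 0 + 803.571ms (3/2)
2. 803.571ms @ 3/2 + 267.857ms (1/2)
3. 1071.429ms @ 2 + 267.857ms (1/2)
4. 1339.286ms @ 5/2 + 267.857ms (1/2)

note 2 onset = 3/2b = 803.571ms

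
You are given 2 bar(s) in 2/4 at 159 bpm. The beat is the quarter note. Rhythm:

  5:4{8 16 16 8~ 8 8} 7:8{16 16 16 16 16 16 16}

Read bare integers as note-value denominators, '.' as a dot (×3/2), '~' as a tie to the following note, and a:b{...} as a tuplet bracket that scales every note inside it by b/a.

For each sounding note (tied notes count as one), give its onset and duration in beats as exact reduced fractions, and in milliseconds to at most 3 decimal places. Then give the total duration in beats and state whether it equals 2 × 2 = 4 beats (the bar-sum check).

1) 0.0ms=0b +150.943ms=2/5b
2) 150.943ms=2/5b +75.472ms=1/5b
3) 226.415ms=3/5b +75.472ms=1/5b
4) 301.887ms=4/5b +301.887ms=4/5b
5) 603.774ms=8/5b +150.943ms=2/5b
6) 754.717ms=2b +107.817ms=2/7b
7) 862.534ms=16/7b +107.817ms=2/7b
8) 970.35ms=18/7b +107.817ms=2/7b
9) 1078.167ms=20/7b +107.817ms=2/7b
10) 1185.984ms=22/7b +107.817ms=2/7b
11) 1293.801ms=24/7b +107.817ms=2/7b
12) 1401.617ms=26/7b +107.817ms=2/7b
Σ=4b of 4 (159bpm 2/4) — PASS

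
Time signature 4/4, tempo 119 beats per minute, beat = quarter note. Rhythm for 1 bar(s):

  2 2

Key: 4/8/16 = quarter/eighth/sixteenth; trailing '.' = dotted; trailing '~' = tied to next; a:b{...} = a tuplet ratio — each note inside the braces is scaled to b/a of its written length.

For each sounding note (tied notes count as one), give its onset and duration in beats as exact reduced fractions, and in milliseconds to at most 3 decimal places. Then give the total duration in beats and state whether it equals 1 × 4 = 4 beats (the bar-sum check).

1) 0.0ms=0b +1008.403ms=2b
2) 1008.403ms=2b +1008.403ms=2b
Σ=4b of 4 (119bpm 4/4) — PASS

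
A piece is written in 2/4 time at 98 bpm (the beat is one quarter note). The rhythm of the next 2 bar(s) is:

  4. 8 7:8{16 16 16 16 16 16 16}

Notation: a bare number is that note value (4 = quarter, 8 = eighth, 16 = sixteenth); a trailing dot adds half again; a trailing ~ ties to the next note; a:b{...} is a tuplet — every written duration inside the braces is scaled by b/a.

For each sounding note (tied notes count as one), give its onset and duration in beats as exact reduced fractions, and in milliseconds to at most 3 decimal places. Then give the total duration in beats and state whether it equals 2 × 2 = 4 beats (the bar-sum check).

1) 0.0ms=0b +918.367ms=3/2b
2) 918.367ms=3/2b +306.122ms=1/2b
3) 1224.49ms=2b +174.927ms=2/7b
4) 1399.417ms=16/7b +174.927ms=2/7b
5) 1574.344ms=18/7b +174.927ms=2/7b
6) 1749.271ms=20/7b +174.927ms=2/7b
7) 1924.198ms=22/7b +174.927ms=2/7b
8) 2099.125ms=24/7b +174.927ms=2/7b
9) 2274.052ms=26/7b +174.927ms=2/7b
Σ=4b of 4 (98bpm 2/4) — PASS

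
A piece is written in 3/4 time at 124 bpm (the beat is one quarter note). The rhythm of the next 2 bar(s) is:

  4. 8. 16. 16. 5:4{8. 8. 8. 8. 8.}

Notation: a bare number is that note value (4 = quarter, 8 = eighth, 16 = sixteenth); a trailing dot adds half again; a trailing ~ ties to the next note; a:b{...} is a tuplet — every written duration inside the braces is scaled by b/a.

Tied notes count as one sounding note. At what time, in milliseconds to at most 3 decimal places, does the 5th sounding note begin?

note 5 onset = 3b = 1451.613ms

1. 0.0ms @ 0 + 725.806ms (3/2)
2. 725.806ms @ 3/2 + 362.903ms (3/4)
3. 1088.71ms @ 9/4 + 181.452ms (3/8)
4. 1270.161ms @ 21/8 + 181.452ms (3/8)
5. 1451.613ms @ 3 + 290.323ms (3/5)
6. 1741.935ms @ 18/5 + 290.323ms (3/5)
7. 2032.258ms @ 21/5 + 290.323ms (3/5)
8. 2322.581ms @ 24/5 + 290.323ms (3/5)
9. 2612.903ms @ 27/5 + 290.323ms (3/5)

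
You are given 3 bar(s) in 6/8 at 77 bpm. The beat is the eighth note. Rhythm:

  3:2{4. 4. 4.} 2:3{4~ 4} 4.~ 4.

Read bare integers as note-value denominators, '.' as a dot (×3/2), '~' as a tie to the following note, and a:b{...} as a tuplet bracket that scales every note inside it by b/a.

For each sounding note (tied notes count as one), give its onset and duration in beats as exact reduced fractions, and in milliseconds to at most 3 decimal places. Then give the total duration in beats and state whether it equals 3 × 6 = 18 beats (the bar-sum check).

1) 0.0ms=0b +1558.442ms=2b
2) 1558.442ms=2b +1558.442ms=2b
3) 3116.883ms=4b +1558.442ms=2b
4) 4675.325ms=6b +4675.325ms=6b
5) 9350.649ms=12b +4675.325ms=6b
Σ=18b of 18 (77bpm 6/8) — PASS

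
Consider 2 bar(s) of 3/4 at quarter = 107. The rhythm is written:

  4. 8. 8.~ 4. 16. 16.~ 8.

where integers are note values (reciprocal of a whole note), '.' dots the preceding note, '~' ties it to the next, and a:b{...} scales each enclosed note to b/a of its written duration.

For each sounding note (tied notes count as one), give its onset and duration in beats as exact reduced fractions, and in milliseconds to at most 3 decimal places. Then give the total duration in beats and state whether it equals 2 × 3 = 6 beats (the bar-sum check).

1) 0.0ms=0b +841.121ms=3/2b
2) 841.121ms=3/2b +420.561ms=3/4b
3) 1261.682ms=9/4b +1261.682ms=9/4b
4) 2523.364ms=9/2b +210.28ms=3/8b
5) 2733.645ms=39/8b +630.841ms=9/8b
Σ=6b of 6 (107bpm 3/4) — PASS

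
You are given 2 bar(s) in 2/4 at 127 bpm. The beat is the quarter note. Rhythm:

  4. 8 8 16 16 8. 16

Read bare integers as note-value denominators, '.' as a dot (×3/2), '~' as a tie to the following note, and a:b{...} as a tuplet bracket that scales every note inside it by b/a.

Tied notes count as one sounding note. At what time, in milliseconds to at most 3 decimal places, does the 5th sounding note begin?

note 5 onset = 11/4b = 1299.213ms

1. 0.0ms @ 0 + 708.661ms (3/2)
2. 708.661ms @ 3/2 + 236.22ms (1/2)
3. 944.882ms @ 2 + 236.22ms (1/2)
4. 1181.102ms @ 5/2 + 118.11ms (1/4)
5. 1299.213ms @ 11/4 + 118.11ms (1/4)
6. 1417.323ms @ 3 + 354.331ms (3/4)
7. 1771.654ms @ 15/4 + 118.11ms (1/4)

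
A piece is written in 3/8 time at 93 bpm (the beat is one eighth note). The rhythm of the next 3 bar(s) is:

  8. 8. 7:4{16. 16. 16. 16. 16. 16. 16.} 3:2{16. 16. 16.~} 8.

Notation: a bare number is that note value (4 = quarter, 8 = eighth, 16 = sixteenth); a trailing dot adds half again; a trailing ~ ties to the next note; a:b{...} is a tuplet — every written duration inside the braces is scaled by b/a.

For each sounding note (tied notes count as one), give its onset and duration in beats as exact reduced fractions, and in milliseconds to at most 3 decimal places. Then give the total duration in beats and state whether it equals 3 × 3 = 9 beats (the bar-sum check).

1) 0.0ms=0b +967.742ms=3/2b
2) 967.742ms=3/2b +967.742ms=3/2b
3) 1935.484ms=3b +276.498ms=3/7b
4) 2211.982ms=24/7b +276.498ms=3/7b
5) 2488.479ms=27/7b +276.498ms=3/7b
6) 2764.977ms=30/7b +276.498ms=3/7b
7) 3041.475ms=33/7b +276.498ms=3/7b
8) 3317.972ms=36/7b +276.498ms=3/7b
9) 3594.47ms=39/7b +276.498ms=3/7b
10) 3870.968ms=6b +322.581ms=1/2b
11) 4193.548ms=13/2b +322.581ms=1/2b
12) 4516.129ms=7b +1290.323ms=2b
Σ=9b of 9 (93bpm 3/8) — PASS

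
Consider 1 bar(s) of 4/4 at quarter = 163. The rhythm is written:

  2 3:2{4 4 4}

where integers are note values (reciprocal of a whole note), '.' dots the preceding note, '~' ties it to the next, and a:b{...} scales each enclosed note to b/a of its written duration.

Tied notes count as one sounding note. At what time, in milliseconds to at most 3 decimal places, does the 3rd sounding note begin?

1. 0.0ms @ 0 + 736.196ms (2)
2. 736.196ms @ 2 + 245.399ms (2/3)
3. 981.595ms @ 8/3 + 245.399ms (2/3)
4. 1226.994ms @ 10/3 + 245.399ms (2/3)

note 3 onset = 8/3b = 981.595ms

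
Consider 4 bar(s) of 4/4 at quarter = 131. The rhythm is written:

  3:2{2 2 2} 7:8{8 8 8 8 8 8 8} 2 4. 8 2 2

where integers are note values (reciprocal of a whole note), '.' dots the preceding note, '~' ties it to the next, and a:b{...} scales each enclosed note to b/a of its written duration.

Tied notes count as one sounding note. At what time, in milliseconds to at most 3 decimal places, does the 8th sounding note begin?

1. 0.0ms @ 0 + 610.687ms (4/3)
2. 610.687ms @ 4/3 + 610.687ms (4/3)
3. 1221.374ms @ 8/3 + 610.687ms (4/3)
4. 1832.061ms @ 4 + 261.723ms (4/7)
5. 2093.784ms @ 32/7 + 261.723ms (4/7)
6. 2355.507ms @ 36/7 + 261.723ms (4/7)
7. 2617.23ms @ 40/7 + 261.723ms (4/7)
8. 2878.953ms @ 44/7 + 261.723ms (4/7)
9. 3140.676ms @ 48/7 + 261.723ms (4/7)
10. 3402.399ms @ 52/7 + 261.723ms (4/7)
11. 3664.122ms @ 8 + 916.031ms (2)
12. 4580.153ms @ 10 + 687.023ms (3/2)
13. 5267.176ms @ 23/2 + 229.008ms (1/2)
14. 5496.183ms @ 12 + 916.031ms (2)
15. 6412.214ms @ 14 + 916.031ms (2)

note 8 onset = 44/7b = 2878.953ms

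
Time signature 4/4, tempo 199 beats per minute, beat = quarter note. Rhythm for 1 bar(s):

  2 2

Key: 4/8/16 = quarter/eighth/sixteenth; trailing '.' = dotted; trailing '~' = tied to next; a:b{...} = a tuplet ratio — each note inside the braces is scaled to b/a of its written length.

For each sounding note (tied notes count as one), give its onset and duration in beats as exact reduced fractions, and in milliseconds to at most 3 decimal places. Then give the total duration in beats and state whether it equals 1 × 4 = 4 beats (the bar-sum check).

1) 0.0ms=0b +603.015ms=2b
2) 603.015ms=2b +603.015ms=2b
Σ=4b of 4 (199bpm 4/4) — PASS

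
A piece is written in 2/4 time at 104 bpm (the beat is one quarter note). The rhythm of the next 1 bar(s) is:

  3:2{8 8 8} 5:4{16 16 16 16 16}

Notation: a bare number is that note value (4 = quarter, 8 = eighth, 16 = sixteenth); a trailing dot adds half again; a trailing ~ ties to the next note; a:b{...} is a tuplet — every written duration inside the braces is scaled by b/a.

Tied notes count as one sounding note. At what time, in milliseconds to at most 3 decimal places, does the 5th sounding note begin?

note 5 onset = 6/5b = 692.308ms

1. 0.0ms @ 0 + 192.308ms (1/3)
2. 192.308ms @ 1/3 + 192.308ms (1/3)
3. 384.615ms @ 2/3 + 192.308ms (1/3)
4. 576.923ms @ 1 + 115.385ms (1/5)
5. 692.308ms @ 6/5 + 115.385ms (1/5)
6. 807.692ms @ 7/5 + 115.385ms (1/5)
7. 923.077ms @ 8/5 + 115.385ms (1/5)
8. 1038.462ms @ 9/5 + 115.385ms (1/5)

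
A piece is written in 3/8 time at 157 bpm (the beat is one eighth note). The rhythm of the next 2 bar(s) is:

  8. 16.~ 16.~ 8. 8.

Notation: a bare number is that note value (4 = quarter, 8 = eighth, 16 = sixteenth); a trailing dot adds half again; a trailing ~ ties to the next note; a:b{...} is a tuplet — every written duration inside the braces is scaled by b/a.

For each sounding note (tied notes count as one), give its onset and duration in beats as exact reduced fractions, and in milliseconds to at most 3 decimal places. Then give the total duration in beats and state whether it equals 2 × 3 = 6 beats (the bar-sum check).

1) 0.0ms=0b +573.248ms=3/2b
2) 573.248ms=3/2b +1146.497ms=3b
3) 1719.745ms=9/2b +573.248ms=3/2b
Σ=6b of 6 (157bpm 3/8) — PASS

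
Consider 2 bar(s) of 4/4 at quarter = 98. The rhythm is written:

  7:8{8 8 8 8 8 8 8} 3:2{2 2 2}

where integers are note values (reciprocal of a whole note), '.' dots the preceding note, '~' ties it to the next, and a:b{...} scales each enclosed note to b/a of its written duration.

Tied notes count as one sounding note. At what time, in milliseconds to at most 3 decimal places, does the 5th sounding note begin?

1. 0.0ms @ 0 + 349.854ms (4/7)
2. 349.854ms @ 4/7 + 349.854ms (4/7)
3. 699.708ms @ 8/7 + 349.854ms (4/7)
4. 1049.563ms @ 12/7 + 349.854ms (4/7)
5. 1399.417ms @ 16/7 + 349.854ms (4/7)
6. 1749.271ms @ 20/7 + 349.854ms (4/7)
7. 2099.125ms @ 24/7 + 349.854ms (4/7)
8. 2448.98ms @ 4 + 816.327ms (4/3)
9. 3265.306ms @ 16/3 + 816.327ms (4/3)
10. 4081.633ms @ 20/3 + 816.327ms (4/3)

note 5 onset = 16/7b = 1399.417ms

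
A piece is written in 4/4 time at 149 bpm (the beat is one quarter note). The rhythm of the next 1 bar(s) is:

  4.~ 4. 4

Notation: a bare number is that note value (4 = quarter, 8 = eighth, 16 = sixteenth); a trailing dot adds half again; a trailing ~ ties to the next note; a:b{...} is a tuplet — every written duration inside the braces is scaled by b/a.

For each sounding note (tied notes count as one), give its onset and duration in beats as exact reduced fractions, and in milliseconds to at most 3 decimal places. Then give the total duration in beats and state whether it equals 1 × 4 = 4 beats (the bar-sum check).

1) 0.0ms=0b +1208.054ms=3b
2) 1208.054ms=3b +402.685ms=1b
Σ=4b of 4 (149bpm 4/4) — PASS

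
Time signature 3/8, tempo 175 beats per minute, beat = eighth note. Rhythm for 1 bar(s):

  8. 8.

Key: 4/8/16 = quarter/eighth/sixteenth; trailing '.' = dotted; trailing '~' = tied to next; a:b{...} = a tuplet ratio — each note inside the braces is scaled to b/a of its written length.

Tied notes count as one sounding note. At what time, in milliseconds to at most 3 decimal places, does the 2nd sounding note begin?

note 2 onset = 3/2b = 514.286ms

1. 0.0ms @ 0 + 514.286ms (3/2)
2. 514.286ms @ 3/2 + 514.286ms (3/2)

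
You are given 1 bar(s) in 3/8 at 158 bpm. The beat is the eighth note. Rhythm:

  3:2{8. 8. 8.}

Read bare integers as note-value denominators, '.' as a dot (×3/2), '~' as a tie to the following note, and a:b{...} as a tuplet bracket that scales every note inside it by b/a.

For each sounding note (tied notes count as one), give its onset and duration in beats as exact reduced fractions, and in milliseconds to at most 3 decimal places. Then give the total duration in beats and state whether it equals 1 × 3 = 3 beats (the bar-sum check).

1) 0.0ms=0b +379.747ms=1b
2) 379.747ms=1b +379.747ms=1b
3) 759.494ms=2b +379.747ms=1b
Σ=3b of 3 (158bpm 3/8) — PASS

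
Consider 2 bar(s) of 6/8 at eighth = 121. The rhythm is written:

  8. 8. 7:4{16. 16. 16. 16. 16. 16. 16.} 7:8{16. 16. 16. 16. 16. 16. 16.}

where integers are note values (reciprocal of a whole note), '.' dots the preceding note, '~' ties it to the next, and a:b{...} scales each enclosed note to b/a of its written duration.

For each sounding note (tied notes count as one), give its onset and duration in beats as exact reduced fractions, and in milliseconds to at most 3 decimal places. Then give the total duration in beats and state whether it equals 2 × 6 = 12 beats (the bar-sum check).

1) 0.0ms=0b +743.802ms=3/2b
2) 743.802ms=3/2b +743.802ms=3/2b
3) 1487.603ms=3b +212.515ms=3/7b
4) 1700.118ms=24/7b +212.515ms=3/7b
5) 1912.633ms=27/7b +212.515ms=3/7b
6) 2125.148ms=30/7b +212.515ms=3/7b
7) 2337.662ms=33/7b +212.515ms=3/7b
8) 2550.177ms=36/7b +212.515ms=3/7b
9) 2762.692ms=39/7b +212.515ms=3/7b
10) 2975.207ms=6b +425.03ms=6/7b
11) 3400.236ms=48/7b +425.03ms=6/7b
12) 3825.266ms=54/7b +425.03ms=6/7b
13) 4250.295ms=60/7b +425.03ms=6/7b
14) 4675.325ms=66/7b +425.03ms=6/7b
15) 5100.354ms=72/7b +425.03ms=6/7b
16) 5525.384ms=78/7b +425.03ms=6/7b
Σ=12b of 12 (121bpm 6/8) — PASS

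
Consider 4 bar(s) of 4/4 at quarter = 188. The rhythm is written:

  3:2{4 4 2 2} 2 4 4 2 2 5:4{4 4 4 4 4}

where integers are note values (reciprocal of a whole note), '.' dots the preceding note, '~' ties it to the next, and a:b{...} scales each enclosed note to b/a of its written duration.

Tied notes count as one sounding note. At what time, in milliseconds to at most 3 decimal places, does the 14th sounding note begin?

note 14 onset = 76/5b = 4851.064ms

1. 0.0ms @ 0 + 212.766ms (2/3)
2. 212.766ms @ 2/3 + 212.766ms (2/3)
3. 425.532ms @ 4/3 + 425.532ms (4/3)
4. 851.064ms @ 8/3 + 425.532ms (4/3)
5. 1276.596ms @ 4 + 638.298ms (2)
6. 1914.894ms @ 6 + 319.149ms (1)
7. 2234.043ms @ 7 + 319.149ms (1)
8. 2553.191ms @ 8 + 638.298ms (2)
9. 3191.489ms @ 10 + 638.298ms (2)
10. 3829.787ms @ 12 + 255.319ms (4/5)
11. 4085.106ms @ 64/5 + 255.319ms (4/5)
12. 4340.426ms @ 68/5 + 255.319ms (4/5)
13. 4595.745ms @ 72/5 + 255.319ms (4/5)
14. 4851.064ms @ 76/5 + 255.319ms (4/5)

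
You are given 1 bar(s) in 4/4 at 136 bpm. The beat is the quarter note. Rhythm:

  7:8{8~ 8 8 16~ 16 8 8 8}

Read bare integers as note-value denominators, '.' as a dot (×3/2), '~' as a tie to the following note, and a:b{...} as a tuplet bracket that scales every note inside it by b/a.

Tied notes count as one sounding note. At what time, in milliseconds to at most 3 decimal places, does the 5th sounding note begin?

note 5 onset = 20/7b = 1260.504ms

1. 0.0ms @ 0 + 504.202ms (8/7)
2. 504.202ms @ 8/7 + 252.101ms (4/7)
3. 756.303ms @ 12/7 + 252.101ms (4/7)
4. 1008.403ms @ 16/7 + 252.101ms (4/7)
5. 1260.504ms @ 20/7 + 252.101ms (4/7)
6. 1512.605ms @ 24/7 + 252.101ms (4/7)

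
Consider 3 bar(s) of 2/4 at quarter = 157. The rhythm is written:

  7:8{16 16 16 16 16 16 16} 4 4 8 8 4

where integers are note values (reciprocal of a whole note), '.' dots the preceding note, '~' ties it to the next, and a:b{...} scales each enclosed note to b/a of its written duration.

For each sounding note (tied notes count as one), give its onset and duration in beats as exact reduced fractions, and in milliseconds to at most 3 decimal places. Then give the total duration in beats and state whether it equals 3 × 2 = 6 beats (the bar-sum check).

1) 0.0ms=0b +109.19ms=2/7b
2) 109.19ms=2/7b +109.19ms=2/7b
3) 218.38ms=4/7b +109.19ms=2/7b
4) 327.571ms=6/7b +109.19ms=2/7b
5) 436.761ms=8/7b +109.19ms=2/7b
6) 545.951ms=10/7b +109.19ms=2/7b
7) 655.141ms=12/7b +109.19ms=2/7b
8) 764.331ms=2b +382.166ms=1b
9) 1146.497ms=3b +382.166ms=1b
10) 1528.662ms=4b +191.083ms=1/2b
11) 1719.745ms=9/2b +191.083ms=1/2b
12) 1910.828ms=5b +382.166ms=1b
Σ=6b of 6 (157bpm 2/4) — PASS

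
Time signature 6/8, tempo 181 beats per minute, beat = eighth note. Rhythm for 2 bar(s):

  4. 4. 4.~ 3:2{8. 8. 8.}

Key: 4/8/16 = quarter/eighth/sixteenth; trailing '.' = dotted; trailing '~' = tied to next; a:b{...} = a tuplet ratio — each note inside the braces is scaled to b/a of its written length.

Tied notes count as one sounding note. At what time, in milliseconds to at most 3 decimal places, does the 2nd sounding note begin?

note 2 onset = 3b = 994.475ms

1. 0.0ms @ 0 + 994.475ms (3)
2. 994.475ms @ 3 + 994.475ms (3)
3. 1988.95ms @ 6 + 1325.967ms (4)
4. 3314.917ms @ 10 + 331.492ms (1)
5. 3646.409ms @ 11 + 331.492ms (1)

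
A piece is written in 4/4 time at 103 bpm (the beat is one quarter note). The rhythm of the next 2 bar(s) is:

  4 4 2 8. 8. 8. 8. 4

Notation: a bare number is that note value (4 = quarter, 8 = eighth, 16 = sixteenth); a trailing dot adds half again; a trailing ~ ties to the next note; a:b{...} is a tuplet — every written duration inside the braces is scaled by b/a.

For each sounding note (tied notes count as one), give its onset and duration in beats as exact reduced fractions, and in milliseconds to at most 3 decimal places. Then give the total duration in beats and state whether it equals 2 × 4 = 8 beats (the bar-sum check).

1) 0.0ms=0b +582.524ms=1b
2) 582.524ms=1b +582.524ms=1b
3) 1165.049ms=2b +1165.049ms=2b
4) 2330.097ms=4b +436.893ms=3/4b
5) 2766.99ms=19/4b +436.893ms=3/4b
6) 3203.883ms=11/2b +436.893ms=3/4b
7) 3640.777ms=25/4b +436.893ms=3/4b
8) 4077.67ms=7b +582.524ms=1b
Σ=8b of 8 (103bpm 4/4) — PASS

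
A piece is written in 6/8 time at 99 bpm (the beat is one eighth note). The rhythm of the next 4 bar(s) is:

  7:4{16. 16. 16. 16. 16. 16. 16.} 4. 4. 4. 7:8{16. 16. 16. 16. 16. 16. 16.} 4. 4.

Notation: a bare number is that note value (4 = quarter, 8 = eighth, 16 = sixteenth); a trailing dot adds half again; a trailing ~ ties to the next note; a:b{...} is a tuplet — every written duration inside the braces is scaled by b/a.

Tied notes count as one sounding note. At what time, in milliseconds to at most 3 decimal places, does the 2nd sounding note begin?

1. 0.0ms @ 0 + 259.74ms (3/7)
2. 259.74ms @ 3/7 + 259.74ms (3/7)
3. 519.481ms @ 6/7 + 259.74ms (3/7)
4. 779.221ms @ 9/7 + 259.74ms (3/7)
5. 1038.961ms @ 12/7 + 259.74ms (3/7)
6. 1298.701ms @ 15/7 + 259.74ms (3/7)
7. 1558.442ms @ 18/7 + 259.74ms (3/7)
8. 1818.182ms @ 3 + 1818.182ms (3)
9. 3636.364ms @ 6 + 1818.182ms (3)
10. 5454.545ms @ 9 + 1818.182ms (3)
11. 7272.727ms @ 12 + 519.481ms (6/7)
12. 7792.208ms @ 90/7 + 519.481ms (6/7)
13. 8311.688ms @ 96/7 + 519.481ms (6/7)
14. 8831.169ms @ 102/7 + 519.481ms (6/7)
15. 9350.649ms @ 108/7 + 519.481ms (6/7)
16. 9870.13ms @ 114/7 + 519.481ms (6/7)
17. 10389.61ms @ 120/7 + 519.481ms (6/7)
18. 10909.091ms @ 18 + 1818.182ms (3)
19. 12727.273ms @ 21 + 1818.182ms (3)

note 2 onset = 3/7b = 259.74ms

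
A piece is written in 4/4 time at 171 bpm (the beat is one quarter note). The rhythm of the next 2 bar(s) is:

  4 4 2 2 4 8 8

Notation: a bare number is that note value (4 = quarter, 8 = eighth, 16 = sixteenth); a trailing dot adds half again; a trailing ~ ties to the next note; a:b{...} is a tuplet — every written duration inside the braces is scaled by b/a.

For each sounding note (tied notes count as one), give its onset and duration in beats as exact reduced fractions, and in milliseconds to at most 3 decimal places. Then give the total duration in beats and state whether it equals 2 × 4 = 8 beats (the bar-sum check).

1) 0.0ms=0b +350.877ms=1b
2) 350.877ms=1b +350.877ms=1b
3) 701.754ms=2b +701.754ms=2b
4) 1403.509ms=4b +701.754ms=2b
5) 2105.263ms=6b +350.877ms=1b
6) 2456.14ms=7b +175.439ms=1/2b
7) 2631.579ms=15/2b +175.439ms=1/2b
Σ=8b of 8 (171bpm 4/4) — PASS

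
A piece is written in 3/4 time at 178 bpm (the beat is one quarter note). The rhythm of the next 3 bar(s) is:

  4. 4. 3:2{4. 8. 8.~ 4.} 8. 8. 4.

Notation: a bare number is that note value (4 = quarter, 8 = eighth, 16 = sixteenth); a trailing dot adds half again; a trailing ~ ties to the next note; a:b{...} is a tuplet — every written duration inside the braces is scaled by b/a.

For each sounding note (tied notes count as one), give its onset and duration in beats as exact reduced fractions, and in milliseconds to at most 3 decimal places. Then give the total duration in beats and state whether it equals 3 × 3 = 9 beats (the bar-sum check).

1) 0.0ms=0b +505.618ms=3/2b
2) 505.618ms=3/2b +505.618ms=3/2b
3) 1011.236ms=3b +337.079ms=1b
4) 1348.315ms=4b +168.539ms=1/2b
5) 1516.854ms=9/2b +505.618ms=3/2b
6) 2022.472ms=6b +252.809ms=3/4b
7) 2275.281ms=27/4b +252.809ms=3/4b
8) 2528.09ms=15/2b +505.618ms=3/2b
Σ=9b of 9 (178bpm 3/4) — PASS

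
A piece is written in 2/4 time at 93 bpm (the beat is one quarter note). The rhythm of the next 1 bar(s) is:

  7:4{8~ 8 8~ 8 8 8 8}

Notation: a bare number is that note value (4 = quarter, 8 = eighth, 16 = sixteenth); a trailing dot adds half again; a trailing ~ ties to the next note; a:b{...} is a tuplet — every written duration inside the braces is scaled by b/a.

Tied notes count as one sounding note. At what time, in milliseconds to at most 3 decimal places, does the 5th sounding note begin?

note 5 onset = 12/7b = 1105.991ms

1. 0.0ms @ 0 + 368.664ms (4/7)
2. 368.664ms @ 4/7 + 368.664ms (4/7)
3. 737.327ms @ 8/7 + 184.332ms (2/7)
4. 921.659ms @ 10/7 + 184.332ms (2/7)
5. 1105.991ms @ 12/7 + 184.332ms (2/7)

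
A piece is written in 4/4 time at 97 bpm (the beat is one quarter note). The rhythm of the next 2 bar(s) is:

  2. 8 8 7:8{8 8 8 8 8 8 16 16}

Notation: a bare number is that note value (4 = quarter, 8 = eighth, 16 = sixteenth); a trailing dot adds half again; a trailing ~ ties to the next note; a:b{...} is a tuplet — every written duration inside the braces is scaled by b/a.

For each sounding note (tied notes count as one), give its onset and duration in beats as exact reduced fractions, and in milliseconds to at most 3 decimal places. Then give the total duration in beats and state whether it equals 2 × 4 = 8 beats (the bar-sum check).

1) 0.0ms=0b +1855.67ms=3b
2) 1855.67ms=3b +309.278ms=1/2b
3) 2164.948ms=7/2b +309.278ms=1/2b
4) 2474.227ms=4b +353.461ms=4/7b
5) 2827.688ms=32/7b +353.461ms=4/7b
6) 3181.149ms=36/7b +353.461ms=4/7b
7) 3534.61ms=40/7b +353.461ms=4/7b
8) 3888.071ms=44/7b +353.461ms=4/7b
9) 4241.532ms=48/7b +353.461ms=4/7b
10) 4594.993ms=52/7b +176.73ms=2/7b
11) 4771.723ms=54/7b +176.73ms=2/7b
Σ=8b of 8 (97bpm 4/4) — PASS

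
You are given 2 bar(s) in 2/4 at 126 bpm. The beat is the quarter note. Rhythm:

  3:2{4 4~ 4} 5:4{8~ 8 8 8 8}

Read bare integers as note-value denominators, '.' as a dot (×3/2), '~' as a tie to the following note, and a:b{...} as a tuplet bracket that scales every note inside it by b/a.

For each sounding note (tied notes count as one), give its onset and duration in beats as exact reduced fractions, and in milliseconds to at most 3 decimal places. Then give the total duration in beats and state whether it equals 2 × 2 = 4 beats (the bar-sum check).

1) 0.0ms=0b +317.46ms=2/3b
2) 317.46ms=2/3b +634.921ms=4/3b
3) 952.381ms=2b +380.952ms=4/5b
4) 1333.333ms=14/5b +190.476ms=2/5b
5) 1523.81ms=16/5b +190.476ms=2/5b
6) 1714.286ms=18/5b +190.476ms=2/5b
Σ=4b of 4 (126bpm 2/4) — PASS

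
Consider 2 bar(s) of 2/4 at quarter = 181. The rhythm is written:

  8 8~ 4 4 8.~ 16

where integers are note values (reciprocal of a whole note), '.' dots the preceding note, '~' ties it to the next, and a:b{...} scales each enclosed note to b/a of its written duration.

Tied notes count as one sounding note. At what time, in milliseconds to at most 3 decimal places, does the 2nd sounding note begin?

note 2 onset = 1/2b = 165.746ms

1. 0.0ms @ 0 + 165.746ms (1/2)
2. 165.746ms @ 1/2 + 497.238ms (3/2)
3. 662.983ms @ 2 + 331.492ms (1)
4. 994.475ms @ 3 + 331.492ms (1)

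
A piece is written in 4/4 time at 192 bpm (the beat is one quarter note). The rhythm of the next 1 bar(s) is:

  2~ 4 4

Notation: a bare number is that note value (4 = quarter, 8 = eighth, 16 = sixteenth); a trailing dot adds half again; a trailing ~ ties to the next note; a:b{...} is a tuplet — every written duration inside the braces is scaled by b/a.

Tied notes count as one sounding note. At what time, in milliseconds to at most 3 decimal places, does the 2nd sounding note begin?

1. 0.0ms @ 0 + 937.5ms (3)
2. 937.5ms @ 3 + 312.5ms (1)

note 2 onset = 3b = 937.5ms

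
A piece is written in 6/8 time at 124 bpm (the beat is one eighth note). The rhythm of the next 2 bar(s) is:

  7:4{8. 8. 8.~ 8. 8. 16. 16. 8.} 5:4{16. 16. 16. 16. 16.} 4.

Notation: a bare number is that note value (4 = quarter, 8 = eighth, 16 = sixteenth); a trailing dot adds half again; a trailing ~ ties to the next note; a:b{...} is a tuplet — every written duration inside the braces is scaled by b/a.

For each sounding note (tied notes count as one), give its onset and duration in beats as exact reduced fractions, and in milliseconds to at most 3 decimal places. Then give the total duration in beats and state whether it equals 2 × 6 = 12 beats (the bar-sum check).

1) 0.0ms=0b +414.747ms=6/7b
2) 414.747ms=6/7b +414.747ms=6/7b
3) 829.493ms=12/7b +829.493ms=12/7b
4) 1658.986ms=24/7b +414.747ms=6/7b
5) 2073.733ms=30/7b +207.373ms=3/7b
6) 2281.106ms=33/7b +207.373ms=3/7b
7) 2488.479ms=36/7b +414.747ms=6/7b
8) 2903.226ms=6b +290.323ms=3/5b
9) 3193.548ms=33/5b +290.323ms=3/5b
10) 3483.871ms=36/5b +290.323ms=3/5b
11) 3774.194ms=39/5b +290.323ms=3/5b
12) 4064.516ms=42/5b +290.323ms=3/5b
13) 4354.839ms=9b +1451.613ms=3b
Σ=12b of 12 (124bpm 6/8) — PASS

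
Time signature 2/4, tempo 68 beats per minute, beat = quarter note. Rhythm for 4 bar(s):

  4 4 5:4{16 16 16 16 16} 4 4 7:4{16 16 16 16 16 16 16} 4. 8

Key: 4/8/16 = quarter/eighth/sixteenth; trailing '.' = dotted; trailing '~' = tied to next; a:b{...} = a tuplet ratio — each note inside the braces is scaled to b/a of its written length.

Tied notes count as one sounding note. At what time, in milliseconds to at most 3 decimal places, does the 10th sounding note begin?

1. 0.0ms @ 0 + 882.353ms (1)
2. 882.353ms @ 1 + 882.353ms (1)
3. 1764.706ms @ 2 + 176.471ms (1/5)
4. 1941.176ms @ 11/5 + 176.471ms (1/5)
5. 2117.647ms @ 12/5 + 176.471ms (1/5)
6. 2294.118ms @ 13/5 + 176.471ms (1/5)
7. 2470.588ms @ 14/5 + 176.471ms (1/5)
8. 2647.059ms @ 3 + 882.353ms (1)
9. 3529.412ms @ 4 + 882.353ms (1)
10. 4411.765ms @ 5 + 126.05ms (1/7)
11. 4537.815ms @ 36/7 + 126.05ms (1/7)
12. 4663.866ms @ 37/7 + 126.05ms (1/7)
13. 4789.916ms @ 38/7 + 126.05ms (1/7)
14. 4915.966ms @ 39/7 + 126.05ms (1/7)
15. 5042.017ms @ 40/7 + 126.05ms (1/7)
16. 5168.067ms @ 41/7 + 126.05ms (1/7)
17. 5294.118ms @ 6 + 1323.529ms (3/2)
18. 6617.647ms @ 15/2 + 441.176ms (1/2)

note 10 onset = 5b = 4411.765ms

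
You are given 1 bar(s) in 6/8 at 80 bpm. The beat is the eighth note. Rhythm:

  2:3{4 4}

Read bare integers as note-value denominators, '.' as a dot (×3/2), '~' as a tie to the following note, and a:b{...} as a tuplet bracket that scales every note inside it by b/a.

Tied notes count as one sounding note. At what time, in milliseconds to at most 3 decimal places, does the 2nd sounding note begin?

1. 0.0ms @ 0 + 2250.0ms (3)
2. 2250.0ms @ 3 + 2250.0ms (3)

note 2 onset = 3b = 2250.0ms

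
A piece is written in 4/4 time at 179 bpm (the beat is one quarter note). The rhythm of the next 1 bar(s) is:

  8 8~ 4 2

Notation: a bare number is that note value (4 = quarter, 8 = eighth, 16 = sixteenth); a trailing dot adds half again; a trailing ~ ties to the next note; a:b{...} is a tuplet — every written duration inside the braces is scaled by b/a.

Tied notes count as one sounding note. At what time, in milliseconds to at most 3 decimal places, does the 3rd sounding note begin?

1. 0.0ms @ 0 + 167.598ms (1/2)
2. 167.598ms @ 1/2 + 502.793ms (3/2)
3. 670.391ms @ 2 + 670.391ms (2)

note 3 onset = 2b = 670.391ms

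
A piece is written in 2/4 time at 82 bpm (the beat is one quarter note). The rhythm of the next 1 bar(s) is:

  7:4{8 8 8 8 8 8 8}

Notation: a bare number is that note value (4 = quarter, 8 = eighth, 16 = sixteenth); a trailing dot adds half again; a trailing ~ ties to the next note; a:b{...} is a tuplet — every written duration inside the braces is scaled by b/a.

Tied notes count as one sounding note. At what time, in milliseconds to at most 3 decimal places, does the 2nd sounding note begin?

note 2 onset = 2/7b = 209.059ms

1. 0.0ms @ 0 + 209.059ms (2/7)
2. 209.059ms @ 2/7 + 209.059ms (2/7)
3. 418.118ms @ 4/7 + 209.059ms (2/7)
4. 627.178ms @ 6/7 + 209.059ms (2/7)
5. 836.237ms @ 8/7 + 209.059ms (2/7)
6. 1045.296ms @ 10/7 + 209.059ms (2/7)
7. 1254.355ms @ 12/7 + 209.059ms (2/7)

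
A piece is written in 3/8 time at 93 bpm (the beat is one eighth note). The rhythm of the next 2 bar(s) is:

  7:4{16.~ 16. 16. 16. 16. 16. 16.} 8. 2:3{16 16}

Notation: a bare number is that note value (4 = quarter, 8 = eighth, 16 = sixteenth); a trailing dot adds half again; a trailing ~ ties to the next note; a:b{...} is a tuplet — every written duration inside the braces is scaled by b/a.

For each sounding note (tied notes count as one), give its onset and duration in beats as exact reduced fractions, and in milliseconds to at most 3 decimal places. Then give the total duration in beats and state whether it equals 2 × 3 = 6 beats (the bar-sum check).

1) 0.0ms=0b +552.995ms=6/7b
2) 552.995ms=6/7b +276.498ms=3/7b
3) 829.493ms=9/7b +276.498ms=3/7b
4) 1105.991ms=12/7b +276.498ms=3/7b
5) 1382.488ms=15/7b +276.498ms=3/7b
6) 1658.986ms=18/7b +276.498ms=3/7b
7) 1935.484ms=3b +967.742ms=3/2b
8) 2903.226ms=9/2b +483.871ms=3/4b
9) 3387.097ms=21/4b +483.871ms=3/4b
Σ=6b of 6 (93bpm 3/8) — PASS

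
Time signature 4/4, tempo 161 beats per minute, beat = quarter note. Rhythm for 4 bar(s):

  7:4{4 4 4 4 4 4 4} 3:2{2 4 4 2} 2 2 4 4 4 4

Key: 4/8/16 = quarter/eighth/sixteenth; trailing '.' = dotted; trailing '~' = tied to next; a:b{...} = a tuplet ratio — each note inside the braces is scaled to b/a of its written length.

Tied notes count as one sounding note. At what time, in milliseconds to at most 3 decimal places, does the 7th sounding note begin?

1. 0.0ms @ 0 + 212.955ms (4/7)
2. 212.955ms @ 4/7 + 212.955ms (4/7)
3. 425.909ms @ 8/7 + 212.955ms (4/7)
4. 638.864ms @ 12/7 + 212.955ms (4/7)
5. 851.819ms @ 16/7 + 212.955ms (4/7)
6. 1064.774ms @ 20/7 + 212.955ms (4/7)
7. 1277.728ms @ 24/7 + 212.955ms (4/7)
8. 1490.683ms @ 4 + 496.894ms (4/3)
9. 1987.578ms @ 16/3 + 248.447ms (2/3)
10. 2236.025ms @ 6 + 248.447ms (2/3)
11. 2484.472ms @ 20/3 + 496.894ms (4/3)
12. 2981.366ms @ 8 + 745.342ms (2)
13. 3726.708ms @ 10 + 745.342ms (2)
14. 4472.05ms @ 12 + 372.671ms (1)
15. 4844.72ms @ 13 + 372.671ms (1)
16. 5217.391ms @ 14 + 372.671ms (1)
17. 5590.062ms @ 15 + 372.671ms (1)

note 7 onset = 24/7b = 1277.728ms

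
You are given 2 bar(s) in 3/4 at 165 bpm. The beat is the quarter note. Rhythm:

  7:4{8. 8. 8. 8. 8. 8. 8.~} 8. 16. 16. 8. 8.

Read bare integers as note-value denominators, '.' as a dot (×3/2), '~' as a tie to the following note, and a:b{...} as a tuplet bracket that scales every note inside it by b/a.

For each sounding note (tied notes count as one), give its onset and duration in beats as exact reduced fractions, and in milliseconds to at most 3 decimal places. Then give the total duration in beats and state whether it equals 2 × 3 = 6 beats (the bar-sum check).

1) 0.0ms=0b +155.844ms=3/7b
2) 155.844ms=3/7b +155.844ms=3/7b
3) 311.688ms=6/7b +155.844ms=3/7b
4) 467.532ms=9/7b +155.844ms=3/7b
5) 623.377ms=12/7b +155.844ms=3/7b
6) 779.221ms=15/7b +155.844ms=3/7b
7) 935.065ms=18/7b +428.571ms=33/28b
8) 1363.636ms=15/4b +136.364ms=3/8b
9) 1500.0ms=33/8b +136.364ms=3/8b
10) 1636.364ms=9/2b +272.727ms=3/4b
11) 1909.091ms=21/4b +272.727ms=3/4b
Σ=6b of 6 (165bpm 3/4) — PASS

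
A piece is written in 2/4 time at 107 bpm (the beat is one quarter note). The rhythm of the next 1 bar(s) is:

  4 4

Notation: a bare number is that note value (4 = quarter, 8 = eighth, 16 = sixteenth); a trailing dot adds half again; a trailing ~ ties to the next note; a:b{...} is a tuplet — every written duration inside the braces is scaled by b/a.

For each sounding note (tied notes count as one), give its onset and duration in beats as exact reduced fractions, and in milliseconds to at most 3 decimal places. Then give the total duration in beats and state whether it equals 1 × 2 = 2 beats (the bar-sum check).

1) 0.0ms=0b +560.748ms=1b
2) 560.748ms=1b +560.748ms=1b
Σ=2b of 2 (107bpm 2/4) — PASS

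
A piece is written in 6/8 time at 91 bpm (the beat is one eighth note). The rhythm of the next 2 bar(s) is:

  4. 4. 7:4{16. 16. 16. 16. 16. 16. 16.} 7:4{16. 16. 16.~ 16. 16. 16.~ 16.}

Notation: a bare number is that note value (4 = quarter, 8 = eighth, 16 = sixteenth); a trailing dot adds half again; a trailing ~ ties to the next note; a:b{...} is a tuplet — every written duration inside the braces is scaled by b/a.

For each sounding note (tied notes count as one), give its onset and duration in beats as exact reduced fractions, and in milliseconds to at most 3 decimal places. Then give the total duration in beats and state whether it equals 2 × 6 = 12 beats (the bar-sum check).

1) 0.0ms=0b +1978.022ms=3b
2) 1978.022ms=3b +1978.022ms=3b
3) 3956.044ms=6b +282.575ms=3/7b
4) 4238.619ms=45/7b +282.575ms=3/7b
5) 4521.193ms=48/7b +282.575ms=3/7b
6) 4803.768ms=51/7b +282.575ms=3/7b
7) 5086.342ms=54/7b +282.575ms=3/7b
8) 5368.917ms=57/7b +282.575ms=3/7b
9) 5651.491ms=60/7b +282.575ms=3/7b
10) 5934.066ms=9b +282.575ms=3/7b
11) 6216.641ms=66/7b +282.575ms=3/7b
12) 6499.215ms=69/7b +565.149ms=6/7b
13) 7064.364ms=75/7b +282.575ms=3/7b
14) 7346.939ms=78/7b +565.149ms=6/7b
Σ=12b of 12 (91bpm 6/8) — PASS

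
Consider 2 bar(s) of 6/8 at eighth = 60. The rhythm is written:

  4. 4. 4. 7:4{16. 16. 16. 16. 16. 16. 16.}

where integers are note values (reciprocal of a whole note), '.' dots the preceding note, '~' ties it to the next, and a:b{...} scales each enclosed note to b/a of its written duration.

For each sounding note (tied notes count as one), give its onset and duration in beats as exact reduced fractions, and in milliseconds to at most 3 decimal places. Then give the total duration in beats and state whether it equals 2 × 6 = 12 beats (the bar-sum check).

1) 0.0ms=0b +3000.0ms=3b
2) 3000.0ms=3b +3000.0ms=3b
3) 6000.0ms=6b +3000.0ms=3b
4) 9000.0ms=9b +428.571ms=3/7b
5) 9428.571ms=66/7b +428.571ms=3/7b
6) 9857.143ms=69/7b +428.571ms=3/7b
7) 10285.714ms=72/7b +428.571ms=3/7b
8) 10714.286ms=75/7b +428.571ms=3/7b
9) 11142.857ms=78/7b +428.571ms=3/7b
10) 11571.429ms=81/7b +428.571ms=3/7b
Σ=12b of 12 (60bpm 6/8) — PASS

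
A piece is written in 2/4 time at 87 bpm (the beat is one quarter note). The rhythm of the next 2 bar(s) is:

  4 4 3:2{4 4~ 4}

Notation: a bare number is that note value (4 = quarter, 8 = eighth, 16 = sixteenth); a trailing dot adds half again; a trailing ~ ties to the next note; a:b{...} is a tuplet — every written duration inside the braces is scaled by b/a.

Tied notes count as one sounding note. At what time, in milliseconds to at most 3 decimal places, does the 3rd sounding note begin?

note 3 onset = 2b = 1379.31ms

1. 0.0ms @ 0 + 689.655ms (1)
2. 689.655ms @ 1 + 689.655ms (1)
3. 1379.31ms @ 2 + 459.77ms (2/3)
4. 1839.08ms @ 8/3 + 919.54ms (4/3)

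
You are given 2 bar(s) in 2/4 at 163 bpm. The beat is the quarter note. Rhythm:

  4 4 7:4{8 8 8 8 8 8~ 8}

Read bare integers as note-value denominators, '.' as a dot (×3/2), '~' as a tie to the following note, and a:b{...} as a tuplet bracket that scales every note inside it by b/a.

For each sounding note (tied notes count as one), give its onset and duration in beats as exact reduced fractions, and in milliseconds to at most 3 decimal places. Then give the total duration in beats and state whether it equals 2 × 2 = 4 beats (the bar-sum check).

1) 0.0ms=0b +368.098ms=1b
2) 368.098ms=1b +368.098ms=1b
3) 736.196ms=2b +105.171ms=2/7b
4) 841.367ms=16/7b +105.171ms=2/7b
5) 946.538ms=18/7b +105.171ms=2/7b
6) 1051.709ms=20/7b +105.171ms=2/7b
7) 1156.88ms=22/7b +105.171ms=2/7b
8) 1262.051ms=24/7b +210.342ms=4/7b
Σ=4b of 4 (163bpm 2/4) — PASS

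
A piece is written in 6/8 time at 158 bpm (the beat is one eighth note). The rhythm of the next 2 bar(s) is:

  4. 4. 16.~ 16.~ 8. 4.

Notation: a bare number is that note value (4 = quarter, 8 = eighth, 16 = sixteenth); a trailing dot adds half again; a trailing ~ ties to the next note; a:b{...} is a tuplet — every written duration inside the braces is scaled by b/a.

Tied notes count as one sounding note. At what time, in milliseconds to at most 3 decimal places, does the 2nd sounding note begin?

1. 0.0ms @ 0 + 1139.241ms (3)
2. 1139.241ms @ 3 + 1139.241ms (3)
3. 2278.481ms @ 6 + 1139.241ms (3)
4. 3417.722ms @ 9 + 1139.241ms (3)

note 2 onset = 3b = 1139.241ms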